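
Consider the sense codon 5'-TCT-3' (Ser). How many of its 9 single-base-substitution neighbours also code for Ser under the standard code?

Position 1: none → 0 synonymous.
Position 2: none → 0 synonymous.
Position 3: TCC, TCA, TCG → 3 synonymous.
Total: 0 + 0 + 3 = 3.

3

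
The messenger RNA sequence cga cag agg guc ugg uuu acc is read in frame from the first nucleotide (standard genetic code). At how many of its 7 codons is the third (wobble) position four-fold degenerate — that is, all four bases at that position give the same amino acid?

3

Codon 1 CGA (Arg): third position 4-fold.
Codon 2 CAG (Gln): third position 2-fold.
Codon 3 AGG (Arg): third position 2-fold.
Codon 4 GUC (Val): third position 4-fold.
Codon 5 UGG (Trp): third position 1-fold.
Codon 6 UUU (Phe): third position 2-fold.
Codon 7 ACC (Thr): third position 4-fold.
Four-fold degenerate third positions: 3.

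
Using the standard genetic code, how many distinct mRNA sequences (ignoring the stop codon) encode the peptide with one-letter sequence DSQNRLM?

Asp: 2 codons.
Ser: 6 codons.
Gln: 2 codons.
Asn: 2 codons.
Arg: 6 codons.
Leu: 6 codons.
Met: 1 codon.
2 × 6 × 2 × 2 × 6 × 6 × 1 = 1728.

1728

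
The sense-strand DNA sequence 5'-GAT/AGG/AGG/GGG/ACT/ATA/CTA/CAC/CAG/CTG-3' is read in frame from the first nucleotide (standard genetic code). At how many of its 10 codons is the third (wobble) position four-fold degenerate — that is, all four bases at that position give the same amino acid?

Codon 1 GAT (Asp): third position 2-fold.
Codon 2 AGG (Arg): third position 2-fold.
Codon 3 AGG (Arg): third position 2-fold.
Codon 4 GGG (Gly): third position 4-fold.
Codon 5 ACT (Thr): third position 4-fold.
Codon 6 ATA (Ile): third position 3-fold.
Codon 7 CTA (Leu): third position 4-fold.
Codon 8 CAC (His): third position 2-fold.
Codon 9 CAG (Gln): third position 2-fold.
Codon 10 CTG (Leu): third position 4-fold.
Four-fold degenerate third positions: 4.

4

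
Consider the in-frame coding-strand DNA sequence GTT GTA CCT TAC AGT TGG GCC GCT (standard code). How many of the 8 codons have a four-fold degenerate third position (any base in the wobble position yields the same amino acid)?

5

Codon 1 GTT (Val): third position 4-fold.
Codon 2 GTA (Val): third position 4-fold.
Codon 3 CCT (Pro): third position 4-fold.
Codon 4 TAC (Tyr): third position 2-fold.
Codon 5 AGT (Ser): third position 2-fold.
Codon 6 TGG (Trp): third position 1-fold.
Codon 7 GCC (Ala): third position 4-fold.
Codon 8 GCT (Ala): third position 4-fold.
Four-fold degenerate third positions: 5.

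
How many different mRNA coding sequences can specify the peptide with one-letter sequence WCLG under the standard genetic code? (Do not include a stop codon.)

Trp: 1 codon.
Cys: 2 codons.
Leu: 6 codons.
Gly: 4 codons.
1 × 2 × 6 × 4 = 48.

48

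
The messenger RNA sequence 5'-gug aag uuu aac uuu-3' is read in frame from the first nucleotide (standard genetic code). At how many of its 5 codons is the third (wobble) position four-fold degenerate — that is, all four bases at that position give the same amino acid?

Codon 1 GUG (Val): third position 4-fold.
Codon 2 AAG (Lys): third position 2-fold.
Codon 3 UUU (Phe): third position 2-fold.
Codon 4 AAC (Asn): third position 2-fold.
Codon 5 UUU (Phe): third position 2-fold.
Four-fold degenerate third positions: 1.

1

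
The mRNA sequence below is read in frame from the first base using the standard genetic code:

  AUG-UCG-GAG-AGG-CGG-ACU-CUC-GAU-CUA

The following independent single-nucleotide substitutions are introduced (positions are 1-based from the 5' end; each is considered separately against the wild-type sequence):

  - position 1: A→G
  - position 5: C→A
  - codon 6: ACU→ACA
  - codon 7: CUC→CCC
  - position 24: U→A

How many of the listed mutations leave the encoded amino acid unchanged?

1

Codon 1: AUG (Met) → GUG (Val) — missense.
Codon 2: UCG (Ser) → UAG (Stop) — nonsense.
Codon 6: ACU (Thr) → ACA (Thr) — synonymous.
Codon 7: CUC (Leu) → CCC (Pro) — missense.
Codon 8: GAU (Asp) → GAA (Glu) — missense.
Synonymous: 1 of 5.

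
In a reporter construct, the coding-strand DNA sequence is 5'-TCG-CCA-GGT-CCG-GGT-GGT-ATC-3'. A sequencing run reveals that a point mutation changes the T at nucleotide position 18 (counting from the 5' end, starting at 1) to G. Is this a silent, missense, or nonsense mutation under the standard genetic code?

Position 18 falls in codon 6: GGT → Gly.
After the substitution the codon is GGG → Gly.
Both encode Gly, so the change is synonymous.

silent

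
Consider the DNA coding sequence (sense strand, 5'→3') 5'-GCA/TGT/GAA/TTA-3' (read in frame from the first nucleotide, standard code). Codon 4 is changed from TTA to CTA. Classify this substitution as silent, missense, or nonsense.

Position 10 falls in codon 4: TTA → Leu.
After the substitution the codon is CTA → Leu.
Both encode Leu, so the change is synonymous.

silent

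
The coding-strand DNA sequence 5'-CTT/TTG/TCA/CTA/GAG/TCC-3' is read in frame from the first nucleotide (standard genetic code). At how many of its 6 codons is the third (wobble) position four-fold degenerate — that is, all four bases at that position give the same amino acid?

Codon 1 CTT (Leu): third position 4-fold.
Codon 2 TTG (Leu): third position 2-fold.
Codon 3 TCA (Ser): third position 4-fold.
Codon 4 CTA (Leu): third position 4-fold.
Codon 5 GAG (Glu): third position 2-fold.
Codon 6 TCC (Ser): third position 4-fold.
Four-fold degenerate third positions: 4.

4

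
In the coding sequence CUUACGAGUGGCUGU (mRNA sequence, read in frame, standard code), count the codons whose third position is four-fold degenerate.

3

Codon 1 CUU (Leu): third position 4-fold.
Codon 2 ACG (Thr): third position 4-fold.
Codon 3 AGU (Ser): third position 2-fold.
Codon 4 GGC (Gly): third position 4-fold.
Codon 5 UGU (Cys): third position 2-fold.
Four-fold degenerate third positions: 3.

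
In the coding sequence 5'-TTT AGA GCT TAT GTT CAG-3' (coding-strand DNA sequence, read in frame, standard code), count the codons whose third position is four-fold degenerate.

2

Codon 1 TTT (Phe): third position 2-fold.
Codon 2 AGA (Arg): third position 2-fold.
Codon 3 GCT (Ala): third position 4-fold.
Codon 4 TAT (Tyr): third position 2-fold.
Codon 5 GTT (Val): third position 4-fold.
Codon 6 CAG (Gln): third position 2-fold.
Four-fold degenerate third positions: 2.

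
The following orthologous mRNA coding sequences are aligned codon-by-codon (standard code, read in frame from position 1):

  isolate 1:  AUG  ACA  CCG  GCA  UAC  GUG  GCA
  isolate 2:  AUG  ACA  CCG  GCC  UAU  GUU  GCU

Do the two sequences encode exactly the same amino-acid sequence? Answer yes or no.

yes

Codon 1: AUG Met / AUG Met — identical.
Codon 2: ACA Thr / ACA Thr — identical.
Codon 3: CCG Pro / CCG Pro — identical.
Codon 4: GCA Ala / GCC Ala — synonymous.
Codon 5: UAC Tyr / UAU Tyr — synonymous.
Codon 6: GUG Val / GUU Val — synonymous.
Codon 7: GCA Ala / GCU Ala — synonymous.
Nonsynonymous differences: 0 → same protein.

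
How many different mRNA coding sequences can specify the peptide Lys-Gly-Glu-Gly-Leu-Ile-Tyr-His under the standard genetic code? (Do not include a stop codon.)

Lys: 2 codons.
Gly: 4 codons.
Glu: 2 codons.
Gly: 4 codons.
Leu: 6 codons.
Ile: 3 codons.
Tyr: 2 codons.
His: 2 codons.
2 × 4 × 2 × 4 × 6 × 3 × 2 × 2 = 4608.

4608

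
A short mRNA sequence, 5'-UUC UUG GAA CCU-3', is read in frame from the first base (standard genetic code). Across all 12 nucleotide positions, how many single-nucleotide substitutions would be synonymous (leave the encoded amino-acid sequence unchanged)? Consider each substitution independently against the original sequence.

Codon 1 (UUC, Phe): 1 synonymous substitution.
Codon 2 (UUG, Leu): 2 synonymous substitutions.
Codon 3 (GAA, Glu): 1 synonymous substitution.
Codon 4 (CCU, Pro): 3 synonymous substitutions.
Total: 1 + 2 + 1 + 3 = 7.

7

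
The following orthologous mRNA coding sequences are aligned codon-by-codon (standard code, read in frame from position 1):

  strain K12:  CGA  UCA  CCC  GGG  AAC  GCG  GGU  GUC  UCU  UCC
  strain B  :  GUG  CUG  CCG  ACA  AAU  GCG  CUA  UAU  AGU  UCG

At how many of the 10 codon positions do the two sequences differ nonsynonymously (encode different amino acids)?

Codon 1: CGA Arg / GUG Val — nonsynonymous.
Codon 2: UCA Ser / CUG Leu — nonsynonymous.
Codon 3: CCC Pro / CCG Pro — synonymous.
Codon 4: GGG Gly / ACA Thr — nonsynonymous.
Codon 5: AAC Asn / AAU Asn — synonymous.
Codon 6: GCG Ala / GCG Ala — identical.
Codon 7: GGU Gly / CUA Leu — nonsynonymous.
Codon 8: GUC Val / UAU Tyr — nonsynonymous.
Codon 9: UCU Ser / AGU Ser — synonymous.
Codon 10: UCC Ser / UCG Ser — synonymous.
Nonsynonymous differences: 5.

5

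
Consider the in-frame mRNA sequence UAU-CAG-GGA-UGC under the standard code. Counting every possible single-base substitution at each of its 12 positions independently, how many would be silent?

6

Codon 1 (UAU, Tyr): 1 synonymous substitution.
Codon 2 (CAG, Gln): 1 synonymous substitution.
Codon 3 (GGA, Gly): 3 synonymous substitutions.
Codon 4 (UGC, Cys): 1 synonymous substitution.
Total: 1 + 1 + 3 + 1 = 6.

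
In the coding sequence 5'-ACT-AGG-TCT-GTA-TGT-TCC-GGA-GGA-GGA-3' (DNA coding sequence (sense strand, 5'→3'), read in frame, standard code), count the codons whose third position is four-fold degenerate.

7

Codon 1 ACT (Thr): third position 4-fold.
Codon 2 AGG (Arg): third position 2-fold.
Codon 3 TCT (Ser): third position 4-fold.
Codon 4 GTA (Val): third position 4-fold.
Codon 5 TGT (Cys): third position 2-fold.
Codon 6 TCC (Ser): third position 4-fold.
Codon 7 GGA (Gly): third position 4-fold.
Codon 8 GGA (Gly): third position 4-fold.
Codon 9 GGA (Gly): third position 4-fold.
Four-fold degenerate third positions: 7.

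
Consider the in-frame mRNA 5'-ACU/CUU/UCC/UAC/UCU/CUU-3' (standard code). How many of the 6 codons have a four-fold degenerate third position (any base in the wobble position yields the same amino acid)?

5

Codon 1 ACU (Thr): third position 4-fold.
Codon 2 CUU (Leu): third position 4-fold.
Codon 3 UCC (Ser): third position 4-fold.
Codon 4 UAC (Tyr): third position 2-fold.
Codon 5 UCU (Ser): third position 4-fold.
Codon 6 CUU (Leu): third position 4-fold.
Four-fold degenerate third positions: 5.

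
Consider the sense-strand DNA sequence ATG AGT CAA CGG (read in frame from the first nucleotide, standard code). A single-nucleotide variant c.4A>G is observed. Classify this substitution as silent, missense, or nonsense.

Position 4 falls in codon 2: AGT → Ser.
After the substitution the codon is GGT → Gly.
Ser ≠ Gly, so this is a missense mutation.

missense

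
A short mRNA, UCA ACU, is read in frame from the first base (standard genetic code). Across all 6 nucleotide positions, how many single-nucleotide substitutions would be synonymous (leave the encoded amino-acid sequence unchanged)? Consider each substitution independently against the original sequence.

6

Codon 1 (UCA, Ser): 3 synonymous substitutions.
Codon 2 (ACU, Thr): 3 synonymous substitutions.
Total: 3 + 3 = 6.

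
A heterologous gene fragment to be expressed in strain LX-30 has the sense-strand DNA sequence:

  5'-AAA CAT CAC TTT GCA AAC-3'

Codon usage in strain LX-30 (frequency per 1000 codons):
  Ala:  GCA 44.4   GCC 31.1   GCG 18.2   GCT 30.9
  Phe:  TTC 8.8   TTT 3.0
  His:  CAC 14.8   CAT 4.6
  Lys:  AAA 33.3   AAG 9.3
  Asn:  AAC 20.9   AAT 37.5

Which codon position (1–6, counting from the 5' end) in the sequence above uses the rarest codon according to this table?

4

Codon 1 AAA (Lys): 33.3 per 1000.
Codon 2 CAT (His): 4.6 per 1000.
Codon 3 CAC (His): 14.8 per 1000.
Codon 4 TTT (Phe): 3.0 per 1000.
Codon 5 GCA (Ala): 44.4 per 1000.
Codon 6 AAC (Asn): 20.9 per 1000.
Lowest frequency is 3.0 at codon 4.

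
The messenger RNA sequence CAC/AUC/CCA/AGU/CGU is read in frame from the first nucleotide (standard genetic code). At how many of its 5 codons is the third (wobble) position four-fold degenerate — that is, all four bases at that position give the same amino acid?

2

Codon 1 CAC (His): third position 2-fold.
Codon 2 AUC (Ile): third position 3-fold.
Codon 3 CCA (Pro): third position 4-fold.
Codon 4 AGU (Ser): third position 2-fold.
Codon 5 CGU (Arg): third position 4-fold.
Four-fold degenerate third positions: 2.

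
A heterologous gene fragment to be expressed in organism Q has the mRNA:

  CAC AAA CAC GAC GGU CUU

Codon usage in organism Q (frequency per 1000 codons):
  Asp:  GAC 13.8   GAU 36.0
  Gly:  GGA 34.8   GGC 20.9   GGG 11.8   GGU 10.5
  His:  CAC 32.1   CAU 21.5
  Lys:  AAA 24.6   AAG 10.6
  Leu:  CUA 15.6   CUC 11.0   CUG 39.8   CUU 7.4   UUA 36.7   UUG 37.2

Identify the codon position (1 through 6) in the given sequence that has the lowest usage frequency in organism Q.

6

Codon 1 CAC (His): 32.1 per 1000.
Codon 2 AAA (Lys): 24.6 per 1000.
Codon 3 CAC (His): 32.1 per 1000.
Codon 4 GAC (Asp): 13.8 per 1000.
Codon 5 GGU (Gly): 10.5 per 1000.
Codon 6 CUU (Leu): 7.4 per 1000.
Lowest frequency is 7.4 at codon 6.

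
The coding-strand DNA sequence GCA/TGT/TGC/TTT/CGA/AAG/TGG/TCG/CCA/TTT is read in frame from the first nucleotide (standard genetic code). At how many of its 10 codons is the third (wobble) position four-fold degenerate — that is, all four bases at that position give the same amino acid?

4

Codon 1 GCA (Ala): third position 4-fold.
Codon 2 TGT (Cys): third position 2-fold.
Codon 3 TGC (Cys): third position 2-fold.
Codon 4 TTT (Phe): third position 2-fold.
Codon 5 CGA (Arg): third position 4-fold.
Codon 6 AAG (Lys): third position 2-fold.
Codon 7 TGG (Trp): third position 1-fold.
Codon 8 TCG (Ser): third position 4-fold.
Codon 9 CCA (Pro): third position 4-fold.
Codon 10 TTT (Phe): third position 2-fold.
Four-fold degenerate third positions: 4.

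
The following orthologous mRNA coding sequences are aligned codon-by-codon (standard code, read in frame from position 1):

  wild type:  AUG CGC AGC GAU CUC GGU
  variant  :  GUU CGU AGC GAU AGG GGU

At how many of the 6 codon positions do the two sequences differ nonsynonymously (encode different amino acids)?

Codon 1: AUG Met / GUU Val — nonsynonymous.
Codon 2: CGC Arg / CGU Arg — synonymous.
Codon 3: AGC Ser / AGC Ser — identical.
Codon 4: GAU Asp / GAU Asp — identical.
Codon 5: CUC Leu / AGG Arg — nonsynonymous.
Codon 6: GGU Gly / GGU Gly — identical.
Nonsynonymous differences: 2.

2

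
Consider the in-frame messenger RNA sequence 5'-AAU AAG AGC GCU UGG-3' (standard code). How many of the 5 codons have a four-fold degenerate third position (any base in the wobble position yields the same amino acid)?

1

Codon 1 AAU (Asn): third position 2-fold.
Codon 2 AAG (Lys): third position 2-fold.
Codon 3 AGC (Ser): third position 2-fold.
Codon 4 GCU (Ala): third position 4-fold.
Codon 5 UGG (Trp): third position 1-fold.
Four-fold degenerate third positions: 1.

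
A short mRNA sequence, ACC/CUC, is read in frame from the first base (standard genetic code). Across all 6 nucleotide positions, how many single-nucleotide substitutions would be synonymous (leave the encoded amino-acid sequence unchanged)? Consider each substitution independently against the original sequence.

6

Codon 1 (ACC, Thr): 3 synonymous substitutions.
Codon 2 (CUC, Leu): 3 synonymous substitutions.
Total: 3 + 3 = 6.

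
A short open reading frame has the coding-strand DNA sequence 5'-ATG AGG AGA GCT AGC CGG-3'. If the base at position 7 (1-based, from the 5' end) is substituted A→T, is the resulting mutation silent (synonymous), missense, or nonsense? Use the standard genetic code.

nonsense

Position 7 falls in codon 3: AGA → Arg.
After the substitution the codon is TGA → Stop.
The new codon is a stop codon, so this is a nonsense mutation.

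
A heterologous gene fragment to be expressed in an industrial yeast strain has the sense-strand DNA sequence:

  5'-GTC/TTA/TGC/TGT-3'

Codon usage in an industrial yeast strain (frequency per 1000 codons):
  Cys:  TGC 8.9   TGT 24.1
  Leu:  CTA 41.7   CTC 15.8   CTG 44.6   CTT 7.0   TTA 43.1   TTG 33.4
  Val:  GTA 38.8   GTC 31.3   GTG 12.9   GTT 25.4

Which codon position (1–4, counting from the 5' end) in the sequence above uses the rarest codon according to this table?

3

Codon 1 GTC (Val): 31.3 per 1000.
Codon 2 TTA (Leu): 43.1 per 1000.
Codon 3 TGC (Cys): 8.9 per 1000.
Codon 4 TGT (Cys): 24.1 per 1000.
Lowest frequency is 8.9 at codon 3.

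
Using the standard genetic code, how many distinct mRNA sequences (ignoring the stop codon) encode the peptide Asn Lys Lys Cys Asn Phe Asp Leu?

768

Asn: 2 codons.
Lys: 2 codons.
Lys: 2 codons.
Cys: 2 codons.
Asn: 2 codons.
Phe: 2 codons.
Asp: 2 codons.
Leu: 6 codons.
2 × 2 × 2 × 2 × 2 × 2 × 2 × 6 = 768.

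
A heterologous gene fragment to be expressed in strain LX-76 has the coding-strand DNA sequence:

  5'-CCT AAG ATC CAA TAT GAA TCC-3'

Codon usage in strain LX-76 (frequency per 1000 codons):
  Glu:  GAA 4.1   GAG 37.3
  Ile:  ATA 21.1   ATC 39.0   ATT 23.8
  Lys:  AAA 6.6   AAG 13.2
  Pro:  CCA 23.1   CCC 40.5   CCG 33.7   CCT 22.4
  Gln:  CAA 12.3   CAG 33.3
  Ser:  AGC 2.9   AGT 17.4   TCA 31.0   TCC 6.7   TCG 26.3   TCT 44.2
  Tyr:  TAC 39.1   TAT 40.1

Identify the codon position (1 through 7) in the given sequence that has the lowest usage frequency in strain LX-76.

Codon 1 CCT (Pro): 22.4 per 1000.
Codon 2 AAG (Lys): 13.2 per 1000.
Codon 3 ATC (Ile): 39.0 per 1000.
Codon 4 CAA (Gln): 12.3 per 1000.
Codon 5 TAT (Tyr): 40.1 per 1000.
Codon 6 GAA (Glu): 4.1 per 1000.
Codon 7 TCC (Ser): 6.7 per 1000.
Lowest frequency is 4.1 at codon 6.

6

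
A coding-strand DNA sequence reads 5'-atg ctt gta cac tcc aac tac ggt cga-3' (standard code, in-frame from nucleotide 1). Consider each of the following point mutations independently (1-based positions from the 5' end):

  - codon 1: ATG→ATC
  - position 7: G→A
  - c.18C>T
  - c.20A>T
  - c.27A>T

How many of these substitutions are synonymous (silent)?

Codon 1: ATG (Met) → ATC (Ile) — missense.
Codon 3: GTA (Val) → ATA (Ile) — missense.
Codon 6: AAC (Asn) → AAT (Asn) — synonymous.
Codon 7: TAC (Tyr) → TTC (Phe) — missense.
Codon 9: CGA (Arg) → CGT (Arg) — synonymous.
Synonymous: 2 of 5.

2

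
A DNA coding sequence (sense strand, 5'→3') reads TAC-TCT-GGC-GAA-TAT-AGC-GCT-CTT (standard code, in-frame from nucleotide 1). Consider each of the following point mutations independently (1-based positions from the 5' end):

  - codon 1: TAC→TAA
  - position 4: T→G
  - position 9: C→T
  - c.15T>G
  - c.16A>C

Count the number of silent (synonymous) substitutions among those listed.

1

Codon 1: TAC (Tyr) → TAA (Stop) — nonsense.
Codon 2: TCT (Ser) → GCT (Ala) — missense.
Codon 3: GGC (Gly) → GGT (Gly) — synonymous.
Codon 5: TAT (Tyr) → TAG (Stop) — nonsense.
Codon 6: AGC (Ser) → CGC (Arg) — missense.
Synonymous: 1 of 5.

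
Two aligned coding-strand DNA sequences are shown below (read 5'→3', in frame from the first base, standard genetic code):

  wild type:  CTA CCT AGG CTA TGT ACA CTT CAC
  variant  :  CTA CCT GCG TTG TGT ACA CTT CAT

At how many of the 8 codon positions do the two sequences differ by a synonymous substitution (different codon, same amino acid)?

2

Codon 1: CTA Leu / CTA Leu — identical.
Codon 2: CCT Pro / CCT Pro — identical.
Codon 3: AGG Arg / GCG Ala — nonsynonymous.
Codon 4: CTA Leu / TTG Leu — synonymous.
Codon 5: TGT Cys / TGT Cys — identical.
Codon 6: ACA Thr / ACA Thr — identical.
Codon 7: CTT Leu / CTT Leu — identical.
Codon 8: CAC His / CAT His — synonymous.
Synonymous differences: 2.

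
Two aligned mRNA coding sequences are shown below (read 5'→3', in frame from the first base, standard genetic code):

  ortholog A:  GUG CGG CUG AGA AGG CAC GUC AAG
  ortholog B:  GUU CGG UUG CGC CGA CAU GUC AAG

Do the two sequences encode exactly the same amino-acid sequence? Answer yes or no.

yes

Codon 1: GUG Val / GUU Val — synonymous.
Codon 2: CGG Arg / CGG Arg — identical.
Codon 3: CUG Leu / UUG Leu — synonymous.
Codon 4: AGA Arg / CGC Arg — synonymous.
Codon 5: AGG Arg / CGA Arg — synonymous.
Codon 6: CAC His / CAU His — synonymous.
Codon 7: GUC Val / GUC Val — identical.
Codon 8: AAG Lys / AAG Lys — identical.
Nonsynonymous differences: 0 → same protein.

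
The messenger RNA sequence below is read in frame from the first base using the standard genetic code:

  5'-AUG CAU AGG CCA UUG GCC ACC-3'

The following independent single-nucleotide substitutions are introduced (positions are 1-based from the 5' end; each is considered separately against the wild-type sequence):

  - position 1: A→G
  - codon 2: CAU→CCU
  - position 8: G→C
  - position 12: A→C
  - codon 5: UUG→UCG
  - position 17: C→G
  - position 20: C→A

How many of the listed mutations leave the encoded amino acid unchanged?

Codon 1: AUG (Met) → GUG (Val) — missense.
Codon 2: CAU (His) → CCU (Pro) — missense.
Codon 3: AGG (Arg) → ACG (Thr) — missense.
Codon 4: CCA (Pro) → CCC (Pro) — synonymous.
Codon 5: UUG (Leu) → UCG (Ser) — missense.
Codon 6: GCC (Ala) → GGC (Gly) — missense.
Codon 7: ACC (Thr) → AAC (Asn) — missense.
Synonymous: 1 of 7.

1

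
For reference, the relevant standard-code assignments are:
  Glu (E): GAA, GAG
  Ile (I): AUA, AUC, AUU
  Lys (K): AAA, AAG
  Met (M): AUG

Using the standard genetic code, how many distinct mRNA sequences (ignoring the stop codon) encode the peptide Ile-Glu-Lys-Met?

Ile: 3 codons.
Glu: 2 codons.
Lys: 2 codons.
Met: 1 codon.
3 × 2 × 2 × 1 = 12.

12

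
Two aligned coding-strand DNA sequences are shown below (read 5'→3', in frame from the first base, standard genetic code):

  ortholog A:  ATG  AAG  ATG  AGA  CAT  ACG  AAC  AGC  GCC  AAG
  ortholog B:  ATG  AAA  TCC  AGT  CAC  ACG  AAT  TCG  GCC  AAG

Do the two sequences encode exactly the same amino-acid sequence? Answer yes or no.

no

Codon 1: ATG Met / ATG Met — identical.
Codon 2: AAG Lys / AAA Lys — synonymous.
Codon 3: ATG Met / TCC Ser — nonsynonymous.
Codon 4: AGA Arg / AGT Ser — nonsynonymous.
Codon 5: CAT His / CAC His — synonymous.
Codon 6: ACG Thr / ACG Thr — identical.
Codon 7: AAC Asn / AAT Asn — synonymous.
Codon 8: AGC Ser / TCG Ser — synonymous.
Codon 9: GCC Ala / GCC Ala — identical.
Codon 10: AAG Lys / AAG Lys — identical.
Nonsynonymous differences: 2 → different protein.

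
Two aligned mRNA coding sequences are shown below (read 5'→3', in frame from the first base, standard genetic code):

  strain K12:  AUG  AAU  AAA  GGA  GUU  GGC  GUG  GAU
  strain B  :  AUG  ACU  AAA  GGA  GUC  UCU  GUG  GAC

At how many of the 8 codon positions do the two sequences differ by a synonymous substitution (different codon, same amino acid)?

2

Codon 1: AUG Met / AUG Met — identical.
Codon 2: AAU Asn / ACU Thr — nonsynonymous.
Codon 3: AAA Lys / AAA Lys — identical.
Codon 4: GGA Gly / GGA Gly — identical.
Codon 5: GUU Val / GUC Val — synonymous.
Codon 6: GGC Gly / UCU Ser — nonsynonymous.
Codon 7: GUG Val / GUG Val — identical.
Codon 8: GAU Asp / GAC Asp — synonymous.
Synonymous differences: 2.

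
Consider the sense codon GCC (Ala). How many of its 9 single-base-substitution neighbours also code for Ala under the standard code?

Position 1: none → 0 synonymous.
Position 2: none → 0 synonymous.
Position 3: GCU, GCA, GCG → 3 synonymous.
Total: 0 + 0 + 3 = 3.

3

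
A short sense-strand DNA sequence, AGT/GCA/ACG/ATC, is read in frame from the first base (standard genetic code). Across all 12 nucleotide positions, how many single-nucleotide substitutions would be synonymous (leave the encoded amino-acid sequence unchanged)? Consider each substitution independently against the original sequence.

Codon 1 (AGT, Ser): 1 synonymous substitution.
Codon 2 (GCA, Ala): 3 synonymous substitutions.
Codon 3 (ACG, Thr): 3 synonymous substitutions.
Codon 4 (ATC, Ile): 2 synonymous substitutions.
Total: 1 + 3 + 3 + 2 = 9.

9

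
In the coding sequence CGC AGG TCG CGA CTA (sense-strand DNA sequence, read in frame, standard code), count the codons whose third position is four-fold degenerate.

Codon 1 CGC (Arg): third position 4-fold.
Codon 2 AGG (Arg): third position 2-fold.
Codon 3 TCG (Ser): third position 4-fold.
Codon 4 CGA (Arg): third position 4-fold.
Codon 5 CTA (Leu): third position 4-fold.
Four-fold degenerate third positions: 4.

4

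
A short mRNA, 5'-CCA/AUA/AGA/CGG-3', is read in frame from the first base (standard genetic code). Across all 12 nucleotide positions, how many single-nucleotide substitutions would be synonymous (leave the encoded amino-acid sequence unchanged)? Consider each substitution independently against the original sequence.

Codon 1 (CCA, Pro): 3 synonymous substitutions.
Codon 2 (AUA, Ile): 2 synonymous substitutions.
Codon 3 (AGA, Arg): 2 synonymous substitutions.
Codon 4 (CGG, Arg): 4 synonymous substitutions.
Total: 3 + 2 + 2 + 4 = 11.

11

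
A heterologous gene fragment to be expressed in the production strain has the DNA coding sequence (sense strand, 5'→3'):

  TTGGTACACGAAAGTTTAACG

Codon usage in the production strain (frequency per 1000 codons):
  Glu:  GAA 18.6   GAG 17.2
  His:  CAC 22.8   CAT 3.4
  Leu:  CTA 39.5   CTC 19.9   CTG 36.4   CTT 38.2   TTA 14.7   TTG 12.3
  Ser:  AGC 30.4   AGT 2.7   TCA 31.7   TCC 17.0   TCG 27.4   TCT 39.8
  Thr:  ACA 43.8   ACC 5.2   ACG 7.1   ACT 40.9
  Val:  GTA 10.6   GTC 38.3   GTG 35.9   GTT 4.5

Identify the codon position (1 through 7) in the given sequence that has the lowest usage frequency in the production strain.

Codon 1 TTG (Leu): 12.3 per 1000.
Codon 2 GTA (Val): 10.6 per 1000.
Codon 3 CAC (His): 22.8 per 1000.
Codon 4 GAA (Glu): 18.6 per 1000.
Codon 5 AGT (Ser): 2.7 per 1000.
Codon 6 TTA (Leu): 14.7 per 1000.
Codon 7 ACG (Thr): 7.1 per 1000.
Lowest frequency is 2.7 at codon 5.

5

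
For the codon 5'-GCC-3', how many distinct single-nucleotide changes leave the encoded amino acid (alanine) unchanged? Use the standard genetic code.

3

Position 1: none → 0 synonymous.
Position 2: none → 0 synonymous.
Position 3: GCU, GCA, GCG → 3 synonymous.
Total: 0 + 0 + 3 = 3.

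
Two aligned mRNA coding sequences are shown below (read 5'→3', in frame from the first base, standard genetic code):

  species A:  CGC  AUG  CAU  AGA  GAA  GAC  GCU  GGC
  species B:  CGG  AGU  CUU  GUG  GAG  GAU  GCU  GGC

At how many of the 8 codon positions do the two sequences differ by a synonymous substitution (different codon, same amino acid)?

Codon 1: CGC Arg / CGG Arg — synonymous.
Codon 2: AUG Met / AGU Ser — nonsynonymous.
Codon 3: CAU His / CUU Leu — nonsynonymous.
Codon 4: AGA Arg / GUG Val — nonsynonymous.
Codon 5: GAA Glu / GAG Glu — synonymous.
Codon 6: GAC Asp / GAU Asp — synonymous.
Codon 7: GCU Ala / GCU Ala — identical.
Codon 8: GGC Gly / GGC Gly — identical.
Synonymous differences: 3.

3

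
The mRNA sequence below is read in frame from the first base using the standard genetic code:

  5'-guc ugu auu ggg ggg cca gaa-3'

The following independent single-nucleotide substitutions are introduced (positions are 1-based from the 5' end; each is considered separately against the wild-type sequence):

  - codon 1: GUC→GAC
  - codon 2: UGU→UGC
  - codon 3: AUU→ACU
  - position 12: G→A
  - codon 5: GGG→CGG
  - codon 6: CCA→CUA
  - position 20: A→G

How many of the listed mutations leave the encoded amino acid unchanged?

Codon 1: GUC (Val) → GAC (Asp) — missense.
Codon 2: UGU (Cys) → UGC (Cys) — synonymous.
Codon 3: AUU (Ile) → ACU (Thr) — missense.
Codon 4: GGG (Gly) → GGA (Gly) — synonymous.
Codon 5: GGG (Gly) → CGG (Arg) — missense.
Codon 6: CCA (Pro) → CUA (Leu) — missense.
Codon 7: GAA (Glu) → GGA (Gly) — missense.
Synonymous: 2 of 7.

2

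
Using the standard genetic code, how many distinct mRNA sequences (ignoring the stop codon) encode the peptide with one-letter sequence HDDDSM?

96

His: 2 codons.
Asp: 2 codons.
Asp: 2 codons.
Asp: 2 codons.
Ser: 6 codons.
Met: 1 codon.
2 × 2 × 2 × 2 × 6 × 1 = 96.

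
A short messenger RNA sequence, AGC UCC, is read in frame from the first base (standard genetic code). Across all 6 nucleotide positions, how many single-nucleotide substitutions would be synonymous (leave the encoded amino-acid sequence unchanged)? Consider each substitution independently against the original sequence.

Codon 1 (AGC, Ser): 1 synonymous substitution.
Codon 2 (UCC, Ser): 3 synonymous substitutions.
Total: 1 + 3 = 4.

4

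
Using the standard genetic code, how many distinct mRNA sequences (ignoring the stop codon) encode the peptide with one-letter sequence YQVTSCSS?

Tyr: 2 codons.
Gln: 2 codons.
Val: 4 codons.
Thr: 4 codons.
Ser: 6 codons.
Cys: 2 codons.
Ser: 6 codons.
Ser: 6 codons.
2 × 2 × 4 × 4 × 6 × 2 × 6 × 6 = 27648.

27648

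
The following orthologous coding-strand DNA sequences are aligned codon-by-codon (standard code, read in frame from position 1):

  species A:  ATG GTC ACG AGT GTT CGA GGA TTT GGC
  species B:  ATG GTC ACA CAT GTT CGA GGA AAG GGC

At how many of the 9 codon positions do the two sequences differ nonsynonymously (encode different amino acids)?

Codon 1: ATG Met / ATG Met — identical.
Codon 2: GTC Val / GTC Val — identical.
Codon 3: ACG Thr / ACA Thr — synonymous.
Codon 4: AGT Ser / CAT His — nonsynonymous.
Codon 5: GTT Val / GTT Val — identical.
Codon 6: CGA Arg / CGA Arg — identical.
Codon 7: GGA Gly / GGA Gly — identical.
Codon 8: TTT Phe / AAG Lys — nonsynonymous.
Codon 9: GGC Gly / GGC Gly — identical.
Nonsynonymous differences: 2.

2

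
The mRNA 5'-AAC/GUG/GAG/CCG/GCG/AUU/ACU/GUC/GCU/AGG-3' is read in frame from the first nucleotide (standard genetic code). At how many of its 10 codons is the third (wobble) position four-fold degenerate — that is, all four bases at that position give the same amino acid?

Codon 1 AAC (Asn): third position 2-fold.
Codon 2 GUG (Val): third position 4-fold.
Codon 3 GAG (Glu): third position 2-fold.
Codon 4 CCG (Pro): third position 4-fold.
Codon 5 GCG (Ala): third position 4-fold.
Codon 6 AUU (Ile): third position 3-fold.
Codon 7 ACU (Thr): third position 4-fold.
Codon 8 GUC (Val): third position 4-fold.
Codon 9 GCU (Ala): third position 4-fold.
Codon 10 AGG (Arg): third position 2-fold.
Four-fold degenerate third positions: 6.

6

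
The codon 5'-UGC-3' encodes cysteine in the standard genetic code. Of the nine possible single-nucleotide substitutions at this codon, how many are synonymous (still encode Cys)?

Position 1: none → 0 synonymous.
Position 2: none → 0 synonymous.
Position 3: UGU → 1 synonymous.
Total: 0 + 0 + 1 = 1.

1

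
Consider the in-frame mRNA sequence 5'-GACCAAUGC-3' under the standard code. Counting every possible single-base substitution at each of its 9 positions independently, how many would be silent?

Codon 1 (GAC, Asp): 1 synonymous substitution.
Codon 2 (CAA, Gln): 1 synonymous substitution.
Codon 3 (UGC, Cys): 1 synonymous substitution.
Total: 1 + 1 + 1 = 3.

3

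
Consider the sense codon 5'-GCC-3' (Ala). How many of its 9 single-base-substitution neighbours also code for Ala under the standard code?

3

Position 1: none → 0 synonymous.
Position 2: none → 0 synonymous.
Position 3: GCU, GCA, GCG → 3 synonymous.
Total: 0 + 0 + 3 = 3.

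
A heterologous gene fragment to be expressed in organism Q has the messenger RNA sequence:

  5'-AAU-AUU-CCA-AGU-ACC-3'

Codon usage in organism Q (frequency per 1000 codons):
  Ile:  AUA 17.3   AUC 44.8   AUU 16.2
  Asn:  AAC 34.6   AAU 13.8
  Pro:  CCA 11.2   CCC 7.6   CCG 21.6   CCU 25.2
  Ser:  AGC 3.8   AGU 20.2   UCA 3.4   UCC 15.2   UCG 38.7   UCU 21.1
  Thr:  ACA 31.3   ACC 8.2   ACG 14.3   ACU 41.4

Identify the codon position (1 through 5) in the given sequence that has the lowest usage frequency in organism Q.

Codon 1 AAU (Asn): 13.8 per 1000.
Codon 2 AUU (Ile): 16.2 per 1000.
Codon 3 CCA (Pro): 11.2 per 1000.
Codon 4 AGU (Ser): 20.2 per 1000.
Codon 5 ACC (Thr): 8.2 per 1000.
Lowest frequency is 8.2 at codon 5.

5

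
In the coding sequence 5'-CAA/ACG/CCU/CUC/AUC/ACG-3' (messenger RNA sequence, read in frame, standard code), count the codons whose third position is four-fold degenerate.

4

Codon 1 CAA (Gln): third position 2-fold.
Codon 2 ACG (Thr): third position 4-fold.
Codon 3 CCU (Pro): third position 4-fold.
Codon 4 CUC (Leu): third position 4-fold.
Codon 5 AUC (Ile): third position 3-fold.
Codon 6 ACG (Thr): third position 4-fold.
Four-fold degenerate third positions: 4.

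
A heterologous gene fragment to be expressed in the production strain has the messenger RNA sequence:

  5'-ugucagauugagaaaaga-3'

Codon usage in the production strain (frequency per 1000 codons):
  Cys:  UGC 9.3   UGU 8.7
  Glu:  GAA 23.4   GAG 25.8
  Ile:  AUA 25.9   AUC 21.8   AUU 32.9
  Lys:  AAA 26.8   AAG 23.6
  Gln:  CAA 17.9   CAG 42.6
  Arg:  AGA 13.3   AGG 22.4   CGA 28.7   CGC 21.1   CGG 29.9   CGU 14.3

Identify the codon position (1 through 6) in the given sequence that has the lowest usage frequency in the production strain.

1

Codon 1 UGU (Cys): 8.7 per 1000.
Codon 2 CAG (Gln): 42.6 per 1000.
Codon 3 AUU (Ile): 32.9 per 1000.
Codon 4 GAG (Glu): 25.8 per 1000.
Codon 5 AAA (Lys): 26.8 per 1000.
Codon 6 AGA (Arg): 13.3 per 1000.
Lowest frequency is 8.7 at codon 1.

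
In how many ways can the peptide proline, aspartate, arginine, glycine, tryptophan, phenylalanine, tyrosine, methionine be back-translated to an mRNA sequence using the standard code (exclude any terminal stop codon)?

Pro: 4 codons.
Asp: 2 codons.
Arg: 6 codons.
Gly: 4 codons.
Trp: 1 codon.
Phe: 2 codons.
Tyr: 2 codons.
Met: 1 codon.
4 × 2 × 6 × 4 × 1 × 2 × 2 × 1 = 768.

768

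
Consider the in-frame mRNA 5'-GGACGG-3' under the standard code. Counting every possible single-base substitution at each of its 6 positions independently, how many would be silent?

Codon 1 (GGA, Gly): 3 synonymous substitutions.
Codon 2 (CGG, Arg): 4 synonymous substitutions.
Total: 3 + 4 = 7.

7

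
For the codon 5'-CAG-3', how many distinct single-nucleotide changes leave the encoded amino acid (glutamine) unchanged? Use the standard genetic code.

Position 1: none → 0 synonymous.
Position 2: none → 0 synonymous.
Position 3: CAA → 1 synonymous.
Total: 0 + 0 + 1 = 1.

1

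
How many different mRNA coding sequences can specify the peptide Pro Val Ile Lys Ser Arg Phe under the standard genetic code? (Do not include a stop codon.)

6912

Pro: 4 codons.
Val: 4 codons.
Ile: 3 codons.
Lys: 2 codons.
Ser: 6 codons.
Arg: 6 codons.
Phe: 2 codons.
4 × 4 × 3 × 2 × 6 × 6 × 2 = 6912.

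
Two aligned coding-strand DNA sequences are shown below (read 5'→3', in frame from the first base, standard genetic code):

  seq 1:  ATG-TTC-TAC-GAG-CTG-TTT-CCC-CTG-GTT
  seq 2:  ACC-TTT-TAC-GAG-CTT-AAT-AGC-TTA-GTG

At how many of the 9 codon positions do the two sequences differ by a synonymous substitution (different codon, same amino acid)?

4

Codon 1: ATG Met / ACC Thr — nonsynonymous.
Codon 2: TTC Phe / TTT Phe — synonymous.
Codon 3: TAC Tyr / TAC Tyr — identical.
Codon 4: GAG Glu / GAG Glu — identical.
Codon 5: CTG Leu / CTT Leu — synonymous.
Codon 6: TTT Phe / AAT Asn — nonsynonymous.
Codon 7: CCC Pro / AGC Ser — nonsynonymous.
Codon 8: CTG Leu / TTA Leu — synonymous.
Codon 9: GTT Val / GTG Val — synonymous.
Synonymous differences: 4.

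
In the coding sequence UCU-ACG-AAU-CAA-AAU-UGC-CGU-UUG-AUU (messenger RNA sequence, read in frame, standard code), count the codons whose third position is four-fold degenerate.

Codon 1 UCU (Ser): third position 4-fold.
Codon 2 ACG (Thr): third position 4-fold.
Codon 3 AAU (Asn): third position 2-fold.
Codon 4 CAA (Gln): third position 2-fold.
Codon 5 AAU (Asn): third position 2-fold.
Codon 6 UGC (Cys): third position 2-fold.
Codon 7 CGU (Arg): third position 4-fold.
Codon 8 UUG (Leu): third position 2-fold.
Codon 9 AUU (Ile): third position 3-fold.
Four-fold degenerate third positions: 3.

3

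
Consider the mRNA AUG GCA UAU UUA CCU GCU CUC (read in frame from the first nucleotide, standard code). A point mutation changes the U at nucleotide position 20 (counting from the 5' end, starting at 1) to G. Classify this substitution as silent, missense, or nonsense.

Position 20 falls in codon 7: CUC → Leu.
After the substitution the codon is CGC → Arg.
Leu ≠ Arg, so this is a missense mutation.

missense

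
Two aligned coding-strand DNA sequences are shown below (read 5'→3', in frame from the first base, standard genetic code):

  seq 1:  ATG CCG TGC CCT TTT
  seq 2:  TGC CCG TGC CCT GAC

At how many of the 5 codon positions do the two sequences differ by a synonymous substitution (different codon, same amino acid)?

0

Codon 1: ATG Met / TGC Cys — nonsynonymous.
Codon 2: CCG Pro / CCG Pro — identical.
Codon 3: TGC Cys / TGC Cys — identical.
Codon 4: CCT Pro / CCT Pro — identical.
Codon 5: TTT Phe / GAC Asp — nonsynonymous.
Synonymous differences: 0.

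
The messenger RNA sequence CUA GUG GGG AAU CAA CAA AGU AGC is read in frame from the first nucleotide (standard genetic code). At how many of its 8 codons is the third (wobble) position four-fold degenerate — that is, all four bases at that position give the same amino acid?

3

Codon 1 CUA (Leu): third position 4-fold.
Codon 2 GUG (Val): third position 4-fold.
Codon 3 GGG (Gly): third position 4-fold.
Codon 4 AAU (Asn): third position 2-fold.
Codon 5 CAA (Gln): third position 2-fold.
Codon 6 CAA (Gln): third position 2-fold.
Codon 7 AGU (Ser): third position 2-fold.
Codon 8 AGC (Ser): third position 2-fold.
Four-fold degenerate third positions: 3.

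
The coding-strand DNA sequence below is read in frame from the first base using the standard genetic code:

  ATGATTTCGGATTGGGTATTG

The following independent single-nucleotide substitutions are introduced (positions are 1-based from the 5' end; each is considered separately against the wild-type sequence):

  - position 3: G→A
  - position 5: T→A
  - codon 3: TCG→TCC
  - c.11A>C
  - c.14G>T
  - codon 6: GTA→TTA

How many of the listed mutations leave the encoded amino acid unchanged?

1

Codon 1: ATG (Met) → ATA (Ile) — missense.
Codon 2: ATT (Ile) → AAT (Asn) — missense.
Codon 3: TCG (Ser) → TCC (Ser) — synonymous.
Codon 4: GAT (Asp) → GCT (Ala) — missense.
Codon 5: TGG (Trp) → TTG (Leu) — missense.
Codon 6: GTA (Val) → TTA (Leu) — missense.
Synonymous: 1 of 6.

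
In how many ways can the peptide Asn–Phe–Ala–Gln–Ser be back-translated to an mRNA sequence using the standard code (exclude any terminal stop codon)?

Asn: 2 codons.
Phe: 2 codons.
Ala: 4 codons.
Gln: 2 codons.
Ser: 6 codons.
2 × 2 × 4 × 2 × 6 = 192.

192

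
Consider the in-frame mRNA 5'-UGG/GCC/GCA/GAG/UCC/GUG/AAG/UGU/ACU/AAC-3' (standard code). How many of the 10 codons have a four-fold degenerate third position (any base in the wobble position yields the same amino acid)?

5

Codon 1 UGG (Trp): third position 1-fold.
Codon 2 GCC (Ala): third position 4-fold.
Codon 3 GCA (Ala): third position 4-fold.
Codon 4 GAG (Glu): third position 2-fold.
Codon 5 UCC (Ser): third position 4-fold.
Codon 6 GUG (Val): third position 4-fold.
Codon 7 AAG (Lys): third position 2-fold.
Codon 8 UGU (Cys): third position 2-fold.
Codon 9 ACU (Thr): third position 4-fold.
Codon 10 AAC (Asn): third position 2-fold.
Four-fold degenerate third positions: 5.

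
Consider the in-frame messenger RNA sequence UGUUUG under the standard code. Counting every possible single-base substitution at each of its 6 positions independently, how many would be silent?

Codon 1 (UGU, Cys): 1 synonymous substitution.
Codon 2 (UUG, Leu): 2 synonymous substitutions.
Total: 1 + 2 = 3.

3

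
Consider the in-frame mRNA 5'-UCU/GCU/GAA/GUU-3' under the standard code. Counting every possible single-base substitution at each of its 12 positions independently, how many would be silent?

Codon 1 (UCU, Ser): 3 synonymous substitutions.
Codon 2 (GCU, Ala): 3 synonymous substitutions.
Codon 3 (GAA, Glu): 1 synonymous substitution.
Codon 4 (GUU, Val): 3 synonymous substitutions.
Total: 3 + 3 + 1 + 3 = 10.

10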